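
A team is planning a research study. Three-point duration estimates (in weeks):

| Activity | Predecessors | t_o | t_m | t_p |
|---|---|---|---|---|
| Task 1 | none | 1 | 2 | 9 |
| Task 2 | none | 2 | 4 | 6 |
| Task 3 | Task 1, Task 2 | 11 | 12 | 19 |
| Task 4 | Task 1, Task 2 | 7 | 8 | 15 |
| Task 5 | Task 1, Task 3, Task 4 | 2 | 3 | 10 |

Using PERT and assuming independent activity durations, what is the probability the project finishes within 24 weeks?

0.933

te_Task 1 = (1 + 4·2 + 9)/6 = 18/6 = 3; σ²_Task 1 = ((9−1)/6)² = 1.778
te_Task 2 = (2 + 4·4 + 6)/6 = 24/6 = 4; σ²_Task 2 = ((6−2)/6)² = 0.444
te_Task 3 = (11 + 4·12 + 19)/6 = 78/6 = 13; σ²_Task 3 = ((19−11)/6)² = 1.778
te_Task 4 = (7 + 4·8 + 15)/6 = 54/6 = 9; σ²_Task 4 = ((15−7)/6)² = 1.778
te_Task 5 = (2 + 4·3 + 10)/6 = 24/6 = 4; σ²_Task 5 = ((10−2)/6)² = 1.778

Forward pass:
ES_Task 1 = 0; EF_Task 1 = 3
ES_Task 2 = 0; EF_Task 2 = 4
ES_Task 3 = max(EF_Task 1=3, EF_Task 2=4) = 4; EF_Task 3 = 4+13 = 17
ES_Task 4 = max(EF_Task 1=3, EF_Task 2=4) = 4; EF_Task 4 = 4+9 = 13
ES_Task 5 = max(EF_Task 1=3, EF_Task 3=17, EF_Task 4=13) = 17; EF_Task 5 = 17+4 = 21
Expected project duration μ = 21 weeks. Critical path: Task 2 → Task 3 → Task 5.

Variance along critical path = 0.444 + 1.778 + 1.778 = 4.000; σ = √4.000 = 2.000 weeks.
Z = (24 − 21) / 2.000 = 1.500
P(T ≤ 24) = Φ(1.500) ≈ 0.933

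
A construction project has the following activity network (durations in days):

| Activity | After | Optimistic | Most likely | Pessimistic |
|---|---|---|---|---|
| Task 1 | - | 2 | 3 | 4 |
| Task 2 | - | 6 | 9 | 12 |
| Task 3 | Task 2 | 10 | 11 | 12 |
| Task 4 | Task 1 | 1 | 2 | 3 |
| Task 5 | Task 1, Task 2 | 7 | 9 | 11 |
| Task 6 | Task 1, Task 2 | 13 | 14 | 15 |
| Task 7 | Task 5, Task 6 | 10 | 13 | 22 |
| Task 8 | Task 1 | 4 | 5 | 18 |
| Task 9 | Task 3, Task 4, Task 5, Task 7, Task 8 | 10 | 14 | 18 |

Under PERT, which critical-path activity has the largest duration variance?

te_Task 1 = (2 + 4·3 + 4)/6 = 18/6 = 3; σ²_Task 1 = ((4−2)/6)² = 0.111
te_Task 2 = (6 + 4·9 + 12)/6 = 54/6 = 9; σ²_Task 2 = ((12−6)/6)² = 1.000
te_Task 3 = (10 + 4·11 + 12)/6 = 66/6 = 11; σ²_Task 3 = ((12−10)/6)² = 0.111
te_Task 4 = (1 + 4·2 + 3)/6 = 12/6 = 2; σ²_Task 4 = ((3−1)/6)² = 0.111
te_Task 5 = (7 + 4·9 + 11)/6 = 54/6 = 9; σ²_Task 5 = ((11−7)/6)² = 0.444
te_Task 6 = (13 + 4·14 + 15)/6 = 84/6 = 14; σ²_Task 6 = ((15−13)/6)² = 0.111
te_Task 7 = (10 + 4·13 + 22)/6 = 84/6 = 14; σ²_Task 7 = ((22−10)/6)² = 4.000
te_Task 8 = (4 + 4·5 + 18)/6 = 42/6 = 7; σ²_Task 8 = ((18−4)/6)² = 5.444
te_Task 9 = (10 + 4·14 + 18)/6 = 84/6 = 14; σ²_Task 9 = ((18−10)/6)² = 1.778

Forward pass:
ES_Task 1 = 0; EF_Task 1 = 3
ES_Task 2 = 0; EF_Task 2 = 9
ES_Task 3 = 9; EF_Task 3 = 9+11 = 20
ES_Task 4 = 3; EF_Task 4 = 3+2 = 5
ES_Task 5 = max(EF_Task 1=3, EF_Task 2=9) = 9; EF_Task 5 = 9+9 = 18
ES_Task 6 = max(EF_Task 1=3, EF_Task 2=9) = 9; EF_Task 6 = 9+14 = 23
ES_Task 7 = max(EF_Task 5=18, EF_Task 6=23) = 23; EF_Task 7 = 23+14 = 37
ES_Task 8 = 3; EF_Task 8 = 3+7 = 10
ES_Task 9 = max(EF_Task 3=20, EF_Task 4=5, EF_Task 5=18, EF_Task 7=37, EF_Task 8=10) = 37; EF_Task 9 = 37+14 = 51
Expected project duration μ = 51 days. Critical path: Task 2 → Task 6 → Task 7 → Task 9.

Variances on critical path: σ²_Task 2=1.000, σ²_Task 6=0.111, σ²_Task 7=4.000, σ²_Task 9=1.778.
Largest is σ²_Task 7 = 4.000.

Task 7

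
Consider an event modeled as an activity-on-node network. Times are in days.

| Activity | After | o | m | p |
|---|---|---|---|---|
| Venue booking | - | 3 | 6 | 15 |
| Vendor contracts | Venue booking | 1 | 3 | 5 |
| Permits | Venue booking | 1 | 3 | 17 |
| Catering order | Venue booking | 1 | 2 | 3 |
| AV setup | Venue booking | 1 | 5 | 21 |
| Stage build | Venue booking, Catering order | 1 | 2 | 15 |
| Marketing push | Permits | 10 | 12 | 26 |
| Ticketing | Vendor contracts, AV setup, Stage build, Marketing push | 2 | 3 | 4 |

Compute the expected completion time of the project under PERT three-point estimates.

te_Venue booking = (3 + 4·6 + 15)/6 = 42/6 = 7
te_Vendor contracts = (1 + 4·3 + 5)/6 = 18/6 = 3
te_Permits = (1 + 4·3 + 17)/6 = 30/6 = 5
te_Catering order = (1 + 4·2 + 3)/6 = 12/6 = 2
te_AV setup = (1 + 4·5 + 21)/6 = 42/6 = 7
te_Stage build = (1 + 4·2 + 15)/6 = 24/6 = 4
te_Marketing push = (10 + 4·12 + 26)/6 = 84/6 = 14
te_Ticketing = (2 + 4·3 + 4)/6 = 18/6 = 3

Forward pass:
ES_Venue booking = 0; EF_Venue booking = 7
ES_Vendor contracts = 7; EF_Vendor contracts = 7+3 = 10
ES_Permits = 7; EF_Permits = 7+5 = 12
ES_Catering order = 7; EF_Catering order = 7+2 = 9
ES_AV setup = 7; EF_AV setup = 7+7 = 14
ES_Stage build = max(EF_Venue booking=7, EF_Catering order=9) = 9; EF_Stage build = 9+4 = 13
ES_Marketing push = 12; EF_Marketing push = 12+14 = 26
ES_Ticketing = max(EF_Vendor contracts=10, EF_AV setup=14, EF_Stage build=13, EF_Marketing push=26) = 26; EF_Ticketing = 26+3 = 29
Expected project duration μ = 29 days. Critical path: Venue booking → Permits → Marketing push → Ticketing.

29 days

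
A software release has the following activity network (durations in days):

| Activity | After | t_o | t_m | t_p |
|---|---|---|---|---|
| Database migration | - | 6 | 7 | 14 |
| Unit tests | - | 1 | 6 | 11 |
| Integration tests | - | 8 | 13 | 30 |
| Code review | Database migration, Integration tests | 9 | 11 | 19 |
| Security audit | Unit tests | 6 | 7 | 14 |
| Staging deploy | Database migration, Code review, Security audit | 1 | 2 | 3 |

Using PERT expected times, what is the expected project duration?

29 days

te_Database migration = (6 + 4·7 + 14)/6 = 48/6 = 8
te_Unit tests = (1 + 4·6 + 11)/6 = 36/6 = 6
te_Integration tests = (8 + 4·13 + 30)/6 = 90/6 = 15
te_Code review = (9 + 4·11 + 19)/6 = 72/6 = 12
te_Security audit = (6 + 4·7 + 14)/6 = 48/6 = 8
te_Staging deploy = (1 + 4·2 + 3)/6 = 12/6 = 2

Forward pass:
ES_Database migration = 0; EF_Database migration = 8
ES_Unit tests = 0; EF_Unit tests = 6
ES_Integration tests = 0; EF_Integration tests = 15
ES_Code review = max(EF_Database migration=8, EF_Integration tests=15) = 15; EF_Code review = 15+12 = 27
ES_Security audit = 6; EF_Security audit = 6+8 = 14
ES_Staging deploy = max(EF_Database migration=8, EF_Code review=27, EF_Security audit=14) = 27; EF_Staging deploy = 27+2 = 29
Expected project duration μ = 29 days. Critical path: Integration tests → Code review → Staging deploy.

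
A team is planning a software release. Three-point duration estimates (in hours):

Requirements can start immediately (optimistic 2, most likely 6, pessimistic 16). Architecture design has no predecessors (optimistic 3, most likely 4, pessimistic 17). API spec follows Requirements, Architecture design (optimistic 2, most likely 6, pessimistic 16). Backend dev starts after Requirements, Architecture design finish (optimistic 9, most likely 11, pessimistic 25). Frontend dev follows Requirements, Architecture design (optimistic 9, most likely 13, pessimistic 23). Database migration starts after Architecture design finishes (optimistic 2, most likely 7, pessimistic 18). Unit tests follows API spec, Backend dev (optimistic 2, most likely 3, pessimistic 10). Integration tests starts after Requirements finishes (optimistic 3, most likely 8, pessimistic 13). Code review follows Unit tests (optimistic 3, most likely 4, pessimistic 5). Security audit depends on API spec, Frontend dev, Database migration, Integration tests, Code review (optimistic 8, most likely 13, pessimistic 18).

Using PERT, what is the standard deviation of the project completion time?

4.15 hours

te_Requirements = (2 + 4·6 + 16)/6 = 42/6 = 7; σ²_Requirements = ((16−2)/6)² = 5.444
te_Architecture design = (3 + 4·4 + 17)/6 = 36/6 = 6; σ²_Architecture design = ((17−3)/6)² = 5.444
te_API spec = (2 + 4·6 + 16)/6 = 42/6 = 7; σ²_API spec = ((16−2)/6)² = 5.444
te_Backend dev = (9 + 4·11 + 25)/6 = 78/6 = 13; σ²_Backend dev = ((25−9)/6)² = 7.111
te_Frontend dev = (9 + 4·13 + 23)/6 = 84/6 = 14; σ²_Frontend dev = ((23−9)/6)² = 5.444
te_Database migration = (2 + 4·7 + 18)/6 = 48/6 = 8; σ²_Database migration = ((18−2)/6)² = 7.111
te_Unit tests = (2 + 4·3 + 10)/6 = 24/6 = 4; σ²_Unit tests = ((10−2)/6)² = 1.778
te_Integration tests = (3 + 4·8 + 13)/6 = 48/6 = 8; σ²_Integration tests = ((13−3)/6)² = 2.778
te_Code review = (3 + 4·4 + 5)/6 = 24/6 = 4; σ²_Code review = ((5−3)/6)² = 0.111
te_Security audit = (8 + 4·13 + 18)/6 = 78/6 = 13; σ²_Security audit = ((18−8)/6)² = 2.778

Forward pass:
ES_Requirements = 0; EF_Requirements = 7
ES_Architecture design = 0; EF_Architecture design = 6
ES_API spec = max(EF_Requirements=7, EF_Architecture design=6) = 7; EF_API spec = 7+7 = 14
ES_Backend dev = max(EF_Requirements=7, EF_Architecture design=6) = 7; EF_Backend dev = 7+13 = 20
ES_Frontend dev = max(EF_Requirements=7, EF_Architecture design=6) = 7; EF_Frontend dev = 7+14 = 21
ES_Database migration = 6; EF_Database migration = 6+8 = 14
ES_Unit tests = max(EF_API spec=14, EF_Backend dev=20) = 20; EF_Unit tests = 20+4 = 24
ES_Integration tests = 7; EF_Integration tests = 7+8 = 15
ES_Code review = 24; EF_Code review = 24+4 = 28
ES_Security audit = max(EF_API spec=14, EF_Frontend dev=21, EF_Database migration=14, EF_Integration tests=15, EF_Code review=28) = 28; EF_Security audit = 28+13 = 41
Expected project duration μ = 41 hours. Critical path: Requirements → Backend dev → Unit tests → Code review → Security audit.

Variance along critical path = 5.444 + 7.111 + 1.778 + 0.111 + 2.778 = 17.222
σ = √17.222 = 4.150 hours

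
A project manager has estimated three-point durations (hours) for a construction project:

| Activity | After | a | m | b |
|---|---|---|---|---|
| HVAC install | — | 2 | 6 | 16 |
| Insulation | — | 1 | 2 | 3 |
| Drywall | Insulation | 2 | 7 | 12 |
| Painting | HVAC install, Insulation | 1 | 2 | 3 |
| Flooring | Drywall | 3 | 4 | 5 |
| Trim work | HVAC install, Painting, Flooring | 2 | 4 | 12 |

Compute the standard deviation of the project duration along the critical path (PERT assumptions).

2.40 hours

te_HVAC install = (2 + 4·6 + 16)/6 = 42/6 = 7; σ²_HVAC install = ((16−2)/6)² = 5.444
te_Insulation = (1 + 4·2 + 3)/6 = 12/6 = 2; σ²_Insulation = ((3−1)/6)² = 0.111
te_Drywall = (2 + 4·7 + 12)/6 = 42/6 = 7; σ²_Drywall = ((12−2)/6)² = 2.778
te_Painting = (1 + 4·2 + 3)/6 = 12/6 = 2; σ²_Painting = ((3−1)/6)² = 0.111
te_Flooring = (3 + 4·4 + 5)/6 = 24/6 = 4; σ²_Flooring = ((5−3)/6)² = 0.111
te_Trim work = (2 + 4·4 + 12)/6 = 30/6 = 5; σ²_Trim work = ((12−2)/6)² = 2.778

Forward pass:
ES_HVAC install = 0; EF_HVAC install = 7
ES_Insulation = 0; EF_Insulation = 2
ES_Drywall = 2; EF_Drywall = 2+7 = 9
ES_Painting = max(EF_HVAC install=7, EF_Insulation=2) = 7; EF_Painting = 7+2 = 9
ES_Flooring = 9; EF_Flooring = 9+4 = 13
ES_Trim work = max(EF_HVAC install=7, EF_Painting=9, EF_Flooring=13) = 13; EF_Trim work = 13+5 = 18
Expected project duration μ = 18 hours. Critical path: Insulation → Drywall → Flooring → Trim work.

Variance along critical path = 0.111 + 2.778 + 0.111 + 2.778 = 5.778
σ = √5.778 = 2.404 hours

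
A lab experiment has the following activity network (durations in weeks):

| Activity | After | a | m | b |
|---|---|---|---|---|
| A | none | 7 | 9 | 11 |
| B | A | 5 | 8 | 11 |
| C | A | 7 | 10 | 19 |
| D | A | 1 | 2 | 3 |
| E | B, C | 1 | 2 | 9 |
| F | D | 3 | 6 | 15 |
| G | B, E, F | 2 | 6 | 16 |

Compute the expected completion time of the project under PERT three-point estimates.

te_A = (7 + 4·9 + 11)/6 = 54/6 = 9
te_B = (5 + 4·8 + 11)/6 = 48/6 = 8
te_C = (7 + 4·10 + 19)/6 = 66/6 = 11
te_D = (1 + 4·2 + 3)/6 = 12/6 = 2
te_E = (1 + 4·2 + 9)/6 = 18/6 = 3
te_F = (3 + 4·6 + 15)/6 = 42/6 = 7
te_G = (2 + 4·6 + 16)/6 = 42/6 = 7

Forward pass:
ES_A = 0; EF_A = 9
ES_B = 9; EF_B = 9+8 = 17
ES_C = 9; EF_C = 9+11 = 20
ES_D = 9; EF_D = 9+2 = 11
ES_E = max(EF_B=17, EF_C=20) = 20; EF_E = 20+3 = 23
ES_F = 11; EF_F = 11+7 = 18
ES_G = max(EF_B=17, EF_E=23, EF_F=18) = 23; EF_G = 23+7 = 30
Expected project duration μ = 30 weeks. Critical path: A → C → E → G.

30 weeks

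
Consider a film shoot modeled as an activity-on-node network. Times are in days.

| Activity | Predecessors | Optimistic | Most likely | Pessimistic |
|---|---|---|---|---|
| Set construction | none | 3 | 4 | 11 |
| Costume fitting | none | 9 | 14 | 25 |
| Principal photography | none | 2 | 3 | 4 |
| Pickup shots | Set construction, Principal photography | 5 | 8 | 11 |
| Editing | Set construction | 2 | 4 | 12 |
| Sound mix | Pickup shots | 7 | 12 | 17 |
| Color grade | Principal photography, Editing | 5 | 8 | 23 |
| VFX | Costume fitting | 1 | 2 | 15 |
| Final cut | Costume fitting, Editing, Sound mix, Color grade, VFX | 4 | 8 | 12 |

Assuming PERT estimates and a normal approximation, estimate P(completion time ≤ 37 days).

0.930

te_Set construction = (3 + 4·4 + 11)/6 = 30/6 = 5; σ²_Set construction = ((11−3)/6)² = 1.778
te_Costume fitting = (9 + 4·14 + 25)/6 = 90/6 = 15; σ²_Costume fitting = ((25−9)/6)² = 7.111
te_Principal photography = (2 + 4·3 + 4)/6 = 18/6 = 3; σ²_Principal photography = ((4−2)/6)² = 0.111
te_Pickup shots = (5 + 4·8 + 11)/6 = 48/6 = 8; σ²_Pickup shots = ((11−5)/6)² = 1.000
te_Editing = (2 + 4·4 + 12)/6 = 30/6 = 5; σ²_Editing = ((12−2)/6)² = 2.778
te_Sound mix = (7 + 4·12 + 17)/6 = 72/6 = 12; σ²_Sound mix = ((17−7)/6)² = 2.778
te_Color grade = (5 + 4·8 + 23)/6 = 60/6 = 10; σ²_Color grade = ((23−5)/6)² = 9.000
te_VFX = (1 + 4·2 + 15)/6 = 24/6 = 4; σ²_VFX = ((15−1)/6)² = 5.444
te_Final cut = (4 + 4·8 + 12)/6 = 48/6 = 8; σ²_Final cut = ((12−4)/6)² = 1.778

Forward pass:
ES_Set construction = 0; EF_Set construction = 5
ES_Costume fitting = 0; EF_Costume fitting = 15
ES_Principal photography = 0; EF_Principal photography = 3
ES_Pickup shots = max(EF_Set construction=5, EF_Principal photography=3) = 5; EF_Pickup shots = 5+8 = 13
ES_Editing = 5; EF_Editing = 5+5 = 10
ES_Sound mix = 13; EF_Sound mix = 13+12 = 25
ES_Color grade = max(EF_Principal photography=3, EF_Editing=10) = 10; EF_Color grade = 10+10 = 20
ES_VFX = 15; EF_VFX = 15+4 = 19
ES_Final cut = max(EF_Costume fitting=15, EF_Editing=10, EF_Sound mix=25, EF_Color grade=20, EF_VFX=19) = 25; EF_Final cut = 25+8 = 33
Expected project duration μ = 33 days. Critical path: Set construction → Pickup shots → Sound mix → Final cut.

Variance along critical path = 1.778 + 1.000 + 2.778 + 1.778 = 7.333; σ = √7.333 = 2.708 days.
Z = (37 − 33) / 2.708 = 1.477
P(T ≤ 37) = Φ(1.477) ≈ 0.930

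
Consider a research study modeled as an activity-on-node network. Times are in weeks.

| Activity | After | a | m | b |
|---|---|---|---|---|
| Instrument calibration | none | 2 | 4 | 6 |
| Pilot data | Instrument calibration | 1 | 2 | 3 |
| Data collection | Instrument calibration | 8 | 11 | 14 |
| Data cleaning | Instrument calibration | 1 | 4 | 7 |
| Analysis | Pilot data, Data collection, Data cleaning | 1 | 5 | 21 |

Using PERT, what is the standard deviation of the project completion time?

3.54 weeks

te_Instrument calibration = (2 + 4·4 + 6)/6 = 24/6 = 4; σ²_Instrument calibration = ((6−2)/6)² = 0.444
te_Pilot data = (1 + 4·2 + 3)/6 = 12/6 = 2; σ²_Pilot data = ((3−1)/6)² = 0.111
te_Data collection = (8 + 4·11 + 14)/6 = 66/6 = 11; σ²_Data collection = ((14−8)/6)² = 1.000
te_Data cleaning = (1 + 4·4 + 7)/6 = 24/6 = 4; σ²_Data cleaning = ((7−1)/6)² = 1.000
te_Analysis = (1 + 4·5 + 21)/6 = 42/6 = 7; σ²_Analysis = ((21−1)/6)² = 11.111

Forward pass:
ES_Instrument calibration = 0; EF_Instrument calibration = 4
ES_Pilot data = 4; EF_Pilot data = 4+2 = 6
ES_Data collection = 4; EF_Data collection = 4+11 = 15
ES_Data cleaning = 4; EF_Data cleaning = 4+4 = 8
ES_Analysis = max(EF_Pilot data=6, EF_Data collection=15, EF_Data cleaning=8) = 15; EF_Analysis = 15+7 = 22
Expected project duration μ = 22 weeks. Critical path: Instrument calibration → Data collection → Analysis.

Variance along critical path = 0.444 + 1.000 + 11.111 = 12.556
σ = √12.556 = 3.543 weeks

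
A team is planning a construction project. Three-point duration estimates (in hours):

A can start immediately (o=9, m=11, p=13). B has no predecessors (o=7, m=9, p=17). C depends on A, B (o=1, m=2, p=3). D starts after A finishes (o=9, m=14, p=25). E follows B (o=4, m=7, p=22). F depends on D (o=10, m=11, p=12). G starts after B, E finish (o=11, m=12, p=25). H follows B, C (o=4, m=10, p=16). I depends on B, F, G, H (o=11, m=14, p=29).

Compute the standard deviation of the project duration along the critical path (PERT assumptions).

4.08 hours

te_A = (9 + 4·11 + 13)/6 = 66/6 = 11; σ²_A = ((13−9)/6)² = 0.444
te_B = (7 + 4·9 + 17)/6 = 60/6 = 10; σ²_B = ((17−7)/6)² = 2.778
te_C = (1 + 4·2 + 3)/6 = 12/6 = 2; σ²_C = ((3−1)/6)² = 0.111
te_D = (9 + 4·14 + 25)/6 = 90/6 = 15; σ²_D = ((25−9)/6)² = 7.111
te_E = (4 + 4·7 + 22)/6 = 54/6 = 9; σ²_E = ((22−4)/6)² = 9.000
te_F = (10 + 4·11 + 12)/6 = 66/6 = 11; σ²_F = ((12−10)/6)² = 0.111
te_G = (11 + 4·12 + 25)/6 = 84/6 = 14; σ²_G = ((25−11)/6)² = 5.444
te_H = (4 + 4·10 + 16)/6 = 60/6 = 10; σ²_H = ((16−4)/6)² = 4.000
te_I = (11 + 4·14 + 29)/6 = 96/6 = 16; σ²_I = ((29−11)/6)² = 9.000

Forward pass:
ES_A = 0; EF_A = 11
ES_B = 0; EF_B = 10
ES_C = max(EF_A=11, EF_B=10) = 11; EF_C = 11+2 = 13
ES_D = 11; EF_D = 11+15 = 26
ES_E = 10; EF_E = 10+9 = 19
ES_F = 26; EF_F = 26+11 = 37
ES_G = max(EF_B=10, EF_E=19) = 19; EF_G = 19+14 = 33
ES_H = max(EF_B=10, EF_C=13) = 13; EF_H = 13+10 = 23
ES_I = max(EF_B=10, EF_F=37, EF_G=33, EF_H=23) = 37; EF_I = 37+16 = 53
Expected project duration μ = 53 hours. Critical path: A → D → F → I.

Variance along critical path = 0.444 + 7.111 + 0.111 + 9.000 = 16.667
σ = √16.667 = 4.082 hours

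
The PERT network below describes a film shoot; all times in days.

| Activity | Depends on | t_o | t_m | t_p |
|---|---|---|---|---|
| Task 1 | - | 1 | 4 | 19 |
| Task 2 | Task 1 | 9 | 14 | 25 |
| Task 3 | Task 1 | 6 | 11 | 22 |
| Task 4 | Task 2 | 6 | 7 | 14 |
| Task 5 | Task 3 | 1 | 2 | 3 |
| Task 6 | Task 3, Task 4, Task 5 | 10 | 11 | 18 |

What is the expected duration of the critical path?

41 days

te_Task 1 = (1 + 4·4 + 19)/6 = 36/6 = 6
te_Task 2 = (9 + 4·14 + 25)/6 = 90/6 = 15
te_Task 3 = (6 + 4·11 + 22)/6 = 72/6 = 12
te_Task 4 = (6 + 4·7 + 14)/6 = 48/6 = 8
te_Task 5 = (1 + 4·2 + 3)/6 = 12/6 = 2
te_Task 6 = (10 + 4·11 + 18)/6 = 72/6 = 12

Forward pass:
ES_Task 1 = 0; EF_Task 1 = 6
ES_Task 2 = 6; EF_Task 2 = 6+15 = 21
ES_Task 3 = 6; EF_Task 3 = 6+12 = 18
ES_Task 4 = 21; EF_Task 4 = 21+8 = 29
ES_Task 5 = 18; EF_Task 5 = 18+2 = 20
ES_Task 6 = max(EF_Task 3=18, EF_Task 4=29, EF_Task 5=20) = 29; EF_Task 6 = 29+12 = 41
Expected project duration μ = 41 days. Critical path: Task 1 → Task 2 → Task 4 → Task 6.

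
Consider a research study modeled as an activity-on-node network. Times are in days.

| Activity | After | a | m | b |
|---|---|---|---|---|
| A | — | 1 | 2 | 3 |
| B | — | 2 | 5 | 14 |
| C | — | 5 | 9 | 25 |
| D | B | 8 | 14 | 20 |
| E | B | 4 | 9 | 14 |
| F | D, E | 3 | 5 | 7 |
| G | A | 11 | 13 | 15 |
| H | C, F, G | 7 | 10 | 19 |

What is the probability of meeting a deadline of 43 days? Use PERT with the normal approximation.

te_A = (1 + 4·2 + 3)/6 = 12/6 = 2; σ²_A = ((3−1)/6)² = 0.111
te_B = (2 + 4·5 + 14)/6 = 36/6 = 6; σ²_B = ((14−2)/6)² = 4.000
te_C = (5 + 4·9 + 25)/6 = 66/6 = 11; σ²_C = ((25−5)/6)² = 11.111
te_D = (8 + 4·14 + 20)/6 = 84/6 = 14; σ²_D = ((20−8)/6)² = 4.000
te_E = (4 + 4·9 + 14)/6 = 54/6 = 9; σ²_E = ((14−4)/6)² = 2.778
te_F = (3 + 4·5 + 7)/6 = 30/6 = 5; σ²_F = ((7−3)/6)² = 0.444
te_G = (11 + 4·13 + 15)/6 = 78/6 = 13; σ²_G = ((15−11)/6)² = 0.444
te_H = (7 + 4·10 + 19)/6 = 66/6 = 11; σ²_H = ((19−7)/6)² = 4.000

Forward pass:
ES_A = 0; EF_A = 2
ES_B = 0; EF_B = 6
ES_C = 0; EF_C = 11
ES_D = 6; EF_D = 6+14 = 20
ES_E = 6; EF_E = 6+9 = 15
ES_F = max(EF_D=20, EF_E=15) = 20; EF_F = 20+5 = 25
ES_G = 2; EF_G = 2+13 = 15
ES_H = max(EF_C=11, EF_F=25, EF_G=15) = 25; EF_H = 25+11 = 36
Expected project duration μ = 36 days. Critical path: B → D → F → H.

Variance along critical path = 4.000 + 4.000 + 0.444 + 4.000 = 12.444; σ = √12.444 = 3.528 days.
Z = (43 − 36) / 3.528 = 1.984
P(T ≤ 43) = Φ(1.984) ≈ 0.976

0.976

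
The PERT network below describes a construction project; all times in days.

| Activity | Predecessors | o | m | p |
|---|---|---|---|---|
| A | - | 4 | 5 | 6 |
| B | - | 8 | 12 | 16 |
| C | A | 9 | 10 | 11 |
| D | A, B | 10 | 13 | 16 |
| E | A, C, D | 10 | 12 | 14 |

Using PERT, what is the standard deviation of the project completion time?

te_A = (4 + 4·5 + 6)/6 = 30/6 = 5; σ²_A = ((6−4)/6)² = 0.111
te_B = (8 + 4·12 + 16)/6 = 72/6 = 12; σ²_B = ((16−8)/6)² = 1.778
te_C = (9 + 4·10 + 11)/6 = 60/6 = 10; σ²_C = ((11−9)/6)² = 0.111
te_D = (10 + 4·13 + 16)/6 = 78/6 = 13; σ²_D = ((16−10)/6)² = 1.000
te_E = (10 + 4·12 + 14)/6 = 72/6 = 12; σ²_E = ((14−10)/6)² = 0.444

Forward pass:
ES_A = 0; EF_A = 5
ES_B = 0; EF_B = 12
ES_C = 5; EF_C = 5+10 = 15
ES_D = max(EF_A=5, EF_B=12) = 12; EF_D = 12+13 = 25
ES_E = max(EF_A=5, EF_C=15, EF_D=25) = 25; EF_E = 25+12 = 37
Expected project duration μ = 37 days. Critical path: B → D → E.

Variance along critical path = 1.778 + 1.000 + 0.444 = 3.222
σ = √3.222 = 1.795 days

1.80 days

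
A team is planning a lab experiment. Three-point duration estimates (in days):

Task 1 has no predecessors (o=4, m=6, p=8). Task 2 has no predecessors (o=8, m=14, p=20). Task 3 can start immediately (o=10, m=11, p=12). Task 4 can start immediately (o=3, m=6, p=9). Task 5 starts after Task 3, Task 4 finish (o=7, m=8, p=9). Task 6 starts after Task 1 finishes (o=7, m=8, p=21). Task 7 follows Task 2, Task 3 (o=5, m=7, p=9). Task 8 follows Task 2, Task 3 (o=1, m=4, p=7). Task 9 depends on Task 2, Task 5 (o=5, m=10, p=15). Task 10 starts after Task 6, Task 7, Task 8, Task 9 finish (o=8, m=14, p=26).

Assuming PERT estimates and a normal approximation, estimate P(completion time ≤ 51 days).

0.978

te_Task 1 = (4 + 4·6 + 8)/6 = 36/6 = 6; σ²_Task 1 = ((8−4)/6)² = 0.444
te_Task 2 = (8 + 4·14 + 20)/6 = 84/6 = 14; σ²_Task 2 = ((20−8)/6)² = 4.000
te_Task 3 = (10 + 4·11 + 12)/6 = 66/6 = 11; σ²_Task 3 = ((12−10)/6)² = 0.111
te_Task 4 = (3 + 4·6 + 9)/6 = 36/6 = 6; σ²_Task 4 = ((9−3)/6)² = 1.000
te_Task 5 = (7 + 4·8 + 9)/6 = 48/6 = 8; σ²_Task 5 = ((9−7)/6)² = 0.111
te_Task 6 = (7 + 4·8 + 21)/6 = 60/6 = 10; σ²_Task 6 = ((21−7)/6)² = 5.444
te_Task 7 = (5 + 4·7 + 9)/6 = 42/6 = 7; σ²_Task 7 = ((9−5)/6)² = 0.444
te_Task 8 = (1 + 4·4 + 7)/6 = 24/6 = 4; σ²_Task 8 = ((7−1)/6)² = 1.000
te_Task 9 = (5 + 4·10 + 15)/6 = 60/6 = 10; σ²_Task 9 = ((15−5)/6)² = 2.778
te_Task 10 = (8 + 4·14 + 26)/6 = 90/6 = 15; σ²_Task 10 = ((26−8)/6)² = 9.000

Forward pass:
ES_Task 1 = 0; EF_Task 1 = 6
ES_Task 2 = 0; EF_Task 2 = 14
ES_Task 3 = 0; EF_Task 3 = 11
ES_Task 4 = 0; EF_Task 4 = 6
ES_Task 5 = max(EF_Task 3=11, EF_Task 4=6) = 11; EF_Task 5 = 11+8 = 19
ES_Task 6 = 6; EF_Task 6 = 6+10 = 16
ES_Task 7 = max(EF_Task 2=14, EF_Task 3=11) = 14; EF_Task 7 = 14+7 = 21
ES_Task 8 = max(EF_Task 2=14, EF_Task 3=11) = 14; EF_Task 8 = 14+4 = 18
ES_Task 9 = max(EF_Task 2=14, EF_Task 5=19) = 19; EF_Task 9 = 19+10 = 29
ES_Task 10 = max(EF_Task 6=16, EF_Task 7=21, EF_Task 8=18, EF_Task 9=29) = 29; EF_Task 10 = 29+15 = 44
Expected project duration μ = 44 days. Critical path: Task 3 → Task 5 → Task 9 → Task 10.

Variance along critical path = 0.111 + 0.111 + 2.778 + 9.000 = 12.000; σ = √12.000 = 3.464 days.
Z = (51 − 44) / 3.464 = 2.021
P(T ≤ 51) = Φ(2.021) ≈ 0.978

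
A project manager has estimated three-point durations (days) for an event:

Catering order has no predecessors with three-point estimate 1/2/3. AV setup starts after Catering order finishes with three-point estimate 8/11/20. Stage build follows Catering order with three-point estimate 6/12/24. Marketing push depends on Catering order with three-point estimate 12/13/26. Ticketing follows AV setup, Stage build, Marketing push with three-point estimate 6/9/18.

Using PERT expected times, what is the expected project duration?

27 days

te_Catering order = (1 + 4·2 + 3)/6 = 12/6 = 2
te_AV setup = (8 + 4·11 + 20)/6 = 72/6 = 12
te_Stage build = (6 + 4·12 + 24)/6 = 78/6 = 13
te_Marketing push = (12 + 4·13 + 26)/6 = 90/6 = 15
te_Ticketing = (6 + 4·9 + 18)/6 = 60/6 = 10

Forward pass:
ES_Catering order = 0; EF_Catering order = 2
ES_AV setup = 2; EF_AV setup = 2+12 = 14
ES_Stage build = 2; EF_Stage build = 2+13 = 15
ES_Marketing push = 2; EF_Marketing push = 2+15 = 17
ES_Ticketing = max(EF_AV setup=14, EF_Stage build=15, EF_Marketing push=17) = 17; EF_Ticketing = 17+10 = 27
Expected project duration μ = 27 days. Critical path: Catering order → Marketing push → Ticketing.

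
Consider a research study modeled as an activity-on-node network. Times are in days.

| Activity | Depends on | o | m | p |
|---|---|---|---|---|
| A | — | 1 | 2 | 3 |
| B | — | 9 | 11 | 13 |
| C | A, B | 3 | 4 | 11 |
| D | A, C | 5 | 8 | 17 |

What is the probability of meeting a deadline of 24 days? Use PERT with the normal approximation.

te_A = (1 + 4·2 + 3)/6 = 12/6 = 2; σ²_A = ((3−1)/6)² = 0.111
te_B = (9 + 4·11 + 13)/6 = 66/6 = 11; σ²_B = ((13−9)/6)² = 0.444
te_C = (3 + 4·4 + 11)/6 = 30/6 = 5; σ²_C = ((11−3)/6)² = 1.778
te_D = (5 + 4·8 + 17)/6 = 54/6 = 9; σ²_D = ((17−5)/6)² = 4.000

Forward pass:
ES_A = 0; EF_A = 2
ES_B = 0; EF_B = 11
ES_C = max(EF_A=2, EF_B=11) = 11; EF_C = 11+5 = 16
ES_D = max(EF_A=2, EF_C=16) = 16; EF_D = 16+9 = 25
Expected project duration μ = 25 days. Critical path: B → C → D.

Variance along critical path = 0.444 + 1.778 + 4.000 = 6.222; σ = √6.222 = 2.494 days.
Z = (24 − 25) / 2.494 = -0.401
P(T ≤ 24) = Φ(-0.401) ≈ 0.344

0.344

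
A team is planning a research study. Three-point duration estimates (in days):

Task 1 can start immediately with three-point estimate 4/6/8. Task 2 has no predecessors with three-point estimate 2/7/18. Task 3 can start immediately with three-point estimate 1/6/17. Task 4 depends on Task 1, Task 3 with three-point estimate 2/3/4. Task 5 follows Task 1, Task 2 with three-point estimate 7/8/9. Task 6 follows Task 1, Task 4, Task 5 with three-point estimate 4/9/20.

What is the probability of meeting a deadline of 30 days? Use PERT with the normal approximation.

0.855

te_Task 1 = (4 + 4·6 + 8)/6 = 36/6 = 6; σ²_Task 1 = ((8−4)/6)² = 0.444
te_Task 2 = (2 + 4·7 + 18)/6 = 48/6 = 8; σ²_Task 2 = ((18−2)/6)² = 7.111
te_Task 3 = (1 + 4·6 + 17)/6 = 42/6 = 7; σ²_Task 3 = ((17−1)/6)² = 7.111
te_Task 4 = (2 + 4·3 + 4)/6 = 18/6 = 3; σ²_Task 4 = ((4−2)/6)² = 0.111
te_Task 5 = (7 + 4·8 + 9)/6 = 48/6 = 8; σ²_Task 5 = ((9−7)/6)² = 0.111
te_Task 6 = (4 + 4·9 + 20)/6 = 60/6 = 10; σ²_Task 6 = ((20−4)/6)² = 7.111

Forward pass:
ES_Task 1 = 0; EF_Task 1 = 6
ES_Task 2 = 0; EF_Task 2 = 8
ES_Task 3 = 0; EF_Task 3 = 7
ES_Task 4 = max(EF_Task 1=6, EF_Task 3=7) = 7; EF_Task 4 = 7+3 = 10
ES_Task 5 = max(EF_Task 1=6, EF_Task 2=8) = 8; EF_Task 5 = 8+8 = 16
ES_Task 6 = max(EF_Task 1=6, EF_Task 4=10, EF_Task 5=16) = 16; EF_Task 6 = 16+10 = 26
Expected project duration μ = 26 days. Critical path: Task 2 → Task 5 → Task 6.

Variance along critical path = 7.111 + 0.111 + 7.111 = 14.333; σ = √14.333 = 3.786 days.
Z = (30 − 26) / 3.786 = 1.057
P(T ≤ 30) = Φ(1.057) ≈ 0.855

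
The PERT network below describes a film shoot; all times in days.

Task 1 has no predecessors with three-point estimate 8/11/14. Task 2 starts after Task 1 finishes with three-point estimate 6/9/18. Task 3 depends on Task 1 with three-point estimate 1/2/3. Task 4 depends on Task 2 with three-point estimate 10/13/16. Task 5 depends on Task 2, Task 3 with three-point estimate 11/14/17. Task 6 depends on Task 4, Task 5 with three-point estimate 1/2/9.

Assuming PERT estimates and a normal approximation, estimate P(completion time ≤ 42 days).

0.924

te_Task 1 = (8 + 4·11 + 14)/6 = 66/6 = 11; σ²_Task 1 = ((14−8)/6)² = 1.000
te_Task 2 = (6 + 4·9 + 18)/6 = 60/6 = 10; σ²_Task 2 = ((18−6)/6)² = 4.000
te_Task 3 = (1 + 4·2 + 3)/6 = 12/6 = 2; σ²_Task 3 = ((3−1)/6)² = 0.111
te_Task 4 = (10 + 4·13 + 16)/6 = 78/6 = 13; σ²_Task 4 = ((16−10)/6)² = 1.000
te_Task 5 = (11 + 4·14 + 17)/6 = 84/6 = 14; σ²_Task 5 = ((17−11)/6)² = 1.000
te_Task 6 = (1 + 4·2 + 9)/6 = 18/6 = 3; σ²_Task 6 = ((9−1)/6)² = 1.778

Forward pass:
ES_Task 1 = 0; EF_Task 1 = 11
ES_Task 2 = 11; EF_Task 2 = 11+10 = 21
ES_Task 3 = 11; EF_Task 3 = 11+2 = 13
ES_Task 4 = 21; EF_Task 4 = 21+13 = 34
ES_Task 5 = max(EF_Task 2=21, EF_Task 3=13) = 21; EF_Task 5 = 21+14 = 35
ES_Task 6 = max(EF_Task 4=34, EF_Task 5=35) = 35; EF_Task 6 = 35+3 = 38
Expected project duration μ = 38 days. Critical path: Task 1 → Task 2 → Task 5 → Task 6.

Variance along critical path = 1.000 + 4.000 + 1.000 + 1.778 = 7.778; σ = √7.778 = 2.789 days.
Z = (42 − 38) / 2.789 = 1.434
P(T ≤ 42) = Φ(1.434) ≈ 0.924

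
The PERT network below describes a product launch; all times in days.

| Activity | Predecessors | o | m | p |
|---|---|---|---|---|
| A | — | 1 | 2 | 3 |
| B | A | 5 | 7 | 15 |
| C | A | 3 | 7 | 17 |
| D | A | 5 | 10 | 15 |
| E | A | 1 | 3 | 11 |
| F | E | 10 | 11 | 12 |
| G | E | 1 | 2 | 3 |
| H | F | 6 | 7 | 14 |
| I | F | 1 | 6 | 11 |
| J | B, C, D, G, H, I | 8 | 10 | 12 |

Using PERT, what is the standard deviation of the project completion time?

te_A = (1 + 4·2 + 3)/6 = 12/6 = 2; σ²_A = ((3−1)/6)² = 0.111
te_B = (5 + 4·7 + 15)/6 = 48/6 = 8; σ²_B = ((15−5)/6)² = 2.778
te_C = (3 + 4·7 + 17)/6 = 48/6 = 8; σ²_C = ((17−3)/6)² = 5.444
te_D = (5 + 4·10 + 15)/6 = 60/6 = 10; σ²_D = ((15−5)/6)² = 2.778
te_E = (1 + 4·3 + 11)/6 = 24/6 = 4; σ²_E = ((11−1)/6)² = 2.778
te_F = (10 + 4·11 + 12)/6 = 66/6 = 11; σ²_F = ((12−10)/6)² = 0.111
te_G = (1 + 4·2 + 3)/6 = 12/6 = 2; σ²_G = ((3−1)/6)² = 0.111
te_H = (6 + 4·7 + 14)/6 = 48/6 = 8; σ²_H = ((14−6)/6)² = 1.778
te_I = (1 + 4·6 + 11)/6 = 36/6 = 6; σ²_I = ((11−1)/6)² = 2.778
te_J = (8 + 4·10 + 12)/6 = 60/6 = 10; σ²_J = ((12−8)/6)² = 0.444

Forward pass:
ES_A = 0; EF_A = 2
ES_B = 2; EF_B = 2+8 = 10
ES_C = 2; EF_C = 2+8 = 10
ES_D = 2; EF_D = 2+10 = 12
ES_E = 2; EF_E = 2+4 = 6
ES_F = 6; EF_F = 6+11 = 17
ES_G = 6; EF_G = 6+2 = 8
ES_H = 17; EF_H = 17+8 = 25
ES_I = 17; EF_I = 17+6 = 23
ES_J = max(EF_B=10, EF_C=10, EF_D=12, EF_G=8, EF_H=25, EF_I=23) = 25; EF_J = 25+10 = 35
Expected project duration μ = 35 days. Critical path: A → E → F → H → J.

Variance along critical path = 0.111 + 2.778 + 0.111 + 1.778 + 0.444 = 5.222
σ = √5.222 = 2.285 days

2.29 days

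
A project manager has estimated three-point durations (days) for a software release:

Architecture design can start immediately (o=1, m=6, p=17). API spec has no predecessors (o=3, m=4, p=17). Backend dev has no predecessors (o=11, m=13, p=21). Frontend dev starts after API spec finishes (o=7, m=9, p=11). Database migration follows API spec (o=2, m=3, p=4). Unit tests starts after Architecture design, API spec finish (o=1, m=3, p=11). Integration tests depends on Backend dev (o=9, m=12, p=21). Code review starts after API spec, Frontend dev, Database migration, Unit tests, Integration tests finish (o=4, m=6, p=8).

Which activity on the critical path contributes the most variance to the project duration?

te_Architecture design = (1 + 4·6 + 17)/6 = 42/6 = 7; σ²_Architecture design = ((17−1)/6)² = 7.111
te_API spec = (3 + 4·4 + 17)/6 = 36/6 = 6; σ²_API spec = ((17−3)/6)² = 5.444
te_Backend dev = (11 + 4·13 + 21)/6 = 84/6 = 14; σ²_Backend dev = ((21−11)/6)² = 2.778
te_Frontend dev = (7 + 4·9 + 11)/6 = 54/6 = 9; σ²_Frontend dev = ((11−7)/6)² = 0.444
te_Database migration = (2 + 4·3 + 4)/6 = 18/6 = 3; σ²_Database migration = ((4−2)/6)² = 0.111
te_Unit tests = (1 + 4·3 + 11)/6 = 24/6 = 4; σ²_Unit tests = ((11−1)/6)² = 2.778
te_Integration tests = (9 + 4·12 + 21)/6 = 78/6 = 13; σ²_Integration tests = ((21−9)/6)² = 4.000
te_Code review = (4 + 4·6 + 8)/6 = 36/6 = 6; σ²_Code review = ((8−4)/6)² = 0.444

Forward pass:
ES_Architecture design = 0; EF_Architecture design = 7
ES_API spec = 0; EF_API spec = 6
ES_Backend dev = 0; EF_Backend dev = 14
ES_Frontend dev = 6; EF_Frontend dev = 6+9 = 15
ES_Database migration = 6; EF_Database migration = 6+3 = 9
ES_Unit tests = max(EF_Architecture design=7, EF_API spec=6) = 7; EF_Unit tests = 7+4 = 11
ES_Integration tests = 14; EF_Integration tests = 14+13 = 27
ES_Code review = max(EF_API spec=6, EF_Frontend dev=15, EF_Database migration=9, EF_Unit tests=11, EF_Integration tests=27) = 27; EF_Code review = 27+6 = 33
Expected project duration μ = 33 days. Critical path: Backend dev → Integration tests → Code review.

Variances on critical path: σ²_Backend dev=2.778, σ²_Integration tests=4.000, σ²_Code review=0.444.
Largest is σ²_Integration tests = 4.000.

Integration tests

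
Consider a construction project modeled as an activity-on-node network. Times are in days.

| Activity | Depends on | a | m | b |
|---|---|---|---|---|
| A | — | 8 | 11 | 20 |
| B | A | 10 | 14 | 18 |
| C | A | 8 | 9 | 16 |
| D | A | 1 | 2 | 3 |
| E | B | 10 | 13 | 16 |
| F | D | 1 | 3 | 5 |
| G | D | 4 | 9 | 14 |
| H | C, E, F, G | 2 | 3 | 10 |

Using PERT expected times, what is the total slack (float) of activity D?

te_A = (8 + 4·11 + 20)/6 = 72/6 = 12
te_B = (10 + 4·14 + 18)/6 = 84/6 = 14
te_C = (8 + 4·9 + 16)/6 = 60/6 = 10
te_D = (1 + 4·2 + 3)/6 = 12/6 = 2
te_E = (10 + 4·13 + 16)/6 = 78/6 = 13
te_F = (1 + 4·3 + 5)/6 = 18/6 = 3
te_G = (4 + 4·9 + 14)/6 = 54/6 = 9
te_H = (2 + 4·3 + 10)/6 = 24/6 = 4

Forward pass:
ES_A = 0; EF_A = 12
ES_B = 12; EF_B = 12+14 = 26
ES_C = 12; EF_C = 12+10 = 22
ES_D = 12; EF_D = 12+2 = 14
ES_E = 26; EF_E = 26+13 = 39
ES_F = 14; EF_F = 14+3 = 17
ES_G = 14; EF_G = 14+9 = 23
ES_H = max(EF_C=22, EF_E=39, EF_F=17, EF_G=23) = 39; EF_H = 39+4 = 43
Expected project duration μ = 43 days. Critical path: A → B → E → H.

Backward pass:
LF_H = 43; LS_H = 43−4 = 39
LF_G = LS_H = 39; LS_G = 39−9 = 30
LF_F = LS_H = 39; LS_F = 39−3 = 36
LF_E = LS_H = 39; LS_E = 39−13 = 26
LF_D = min(LS_F=36, LS_G=30) = 30; LS_D = 30−2 = 28
LF_C = LS_H = 39; LS_C = 39−10 = 29
LF_B = LS_E = 26; LS_B = 26−14 = 12
LF_A = min(LS_B=12, LS_C=29, LS_D=28) = 12; LS_A = 12−12 = 0
Slack_D = LS_D − ES_D = 28 − 12 = 16

16 days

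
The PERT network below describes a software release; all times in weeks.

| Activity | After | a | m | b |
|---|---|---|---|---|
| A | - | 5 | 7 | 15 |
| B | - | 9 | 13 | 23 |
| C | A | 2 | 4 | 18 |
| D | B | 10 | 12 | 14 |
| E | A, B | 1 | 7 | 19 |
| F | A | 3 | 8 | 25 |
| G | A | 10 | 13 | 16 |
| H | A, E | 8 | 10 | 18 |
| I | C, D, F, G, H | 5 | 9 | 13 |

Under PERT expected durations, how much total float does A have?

6 weeks

te_A = (5 + 4·7 + 15)/6 = 48/6 = 8
te_B = (9 + 4·13 + 23)/6 = 84/6 = 14
te_C = (2 + 4·4 + 18)/6 = 36/6 = 6
te_D = (10 + 4·12 + 14)/6 = 72/6 = 12
te_E = (1 + 4·7 + 19)/6 = 48/6 = 8
te_F = (3 + 4·8 + 25)/6 = 60/6 = 10
te_G = (10 + 4·13 + 16)/6 = 78/6 = 13
te_H = (8 + 4·10 + 18)/6 = 66/6 = 11
te_I = (5 + 4·9 + 13)/6 = 54/6 = 9

Forward pass:
ES_A = 0; EF_A = 8
ES_B = 0; EF_B = 14
ES_C = 8; EF_C = 8+6 = 14
ES_D = 14; EF_D = 14+12 = 26
ES_E = max(EF_A=8, EF_B=14) = 14; EF_E = 14+8 = 22
ES_F = 8; EF_F = 8+10 = 18
ES_G = 8; EF_G = 8+13 = 21
ES_H = max(EF_A=8, EF_E=22) = 22; EF_H = 22+11 = 33
ES_I = max(EF_C=14, EF_D=26, EF_F=18, EF_G=21, EF_H=33) = 33; EF_I = 33+9 = 42
Expected project duration μ = 42 weeks. Critical path: B → E → H → I.

Backward pass:
LF_I = 42; LS_I = 42−9 = 33
LF_H = LS_I = 33; LS_H = 33−11 = 22
LF_G = LS_I = 33; LS_G = 33−13 = 20
LF_F = LS_I = 33; LS_F = 33−10 = 23
LF_E = LS_H = 22; LS_E = 22−8 = 14
LF_D = LS_I = 33; LS_D = 33−12 = 21
LF_C = LS_I = 33; LS_C = 33−6 = 27
LF_B = min(LS_D=21, LS_E=14) = 14; LS_B = 14−14 = 0
LF_A = min(LS_C=27, LS_E=14, LS_F=23, LS_G=20, LS_H=22) = 14; LS_A = 14−8 = 6
Slack_A = LS_A − ES_A = 6 − 0 = 6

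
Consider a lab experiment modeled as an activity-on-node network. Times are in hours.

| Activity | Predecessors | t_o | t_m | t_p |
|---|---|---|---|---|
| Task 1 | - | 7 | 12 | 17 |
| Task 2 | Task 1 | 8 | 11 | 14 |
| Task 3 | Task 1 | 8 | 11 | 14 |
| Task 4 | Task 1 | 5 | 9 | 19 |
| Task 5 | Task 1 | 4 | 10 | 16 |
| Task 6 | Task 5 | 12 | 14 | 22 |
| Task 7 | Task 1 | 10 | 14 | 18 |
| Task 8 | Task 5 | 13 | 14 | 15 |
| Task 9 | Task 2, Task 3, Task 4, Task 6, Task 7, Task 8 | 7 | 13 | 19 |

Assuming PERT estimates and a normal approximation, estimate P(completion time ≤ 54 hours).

0.861

te_Task 1 = (7 + 4·12 + 17)/6 = 72/6 = 12; σ²_Task 1 = ((17−7)/6)² = 2.778
te_Task 2 = (8 + 4·11 + 14)/6 = 66/6 = 11; σ²_Task 2 = ((14−8)/6)² = 1.000
te_Task 3 = (8 + 4·11 + 14)/6 = 66/6 = 11; σ²_Task 3 = ((14−8)/6)² = 1.000
te_Task 4 = (5 + 4·9 + 19)/6 = 60/6 = 10; σ²_Task 4 = ((19−5)/6)² = 5.444
te_Task 5 = (4 + 4·10 + 16)/6 = 60/6 = 10; σ²_Task 5 = ((16−4)/6)² = 4.000
te_Task 6 = (12 + 4·14 + 22)/6 = 90/6 = 15; σ²_Task 6 = ((22−12)/6)² = 2.778
te_Task 7 = (10 + 4·14 + 18)/6 = 84/6 = 14; σ²_Task 7 = ((18−10)/6)² = 1.778
te_Task 8 = (13 + 4·14 + 15)/6 = 84/6 = 14; σ²_Task 8 = ((15−13)/6)² = 0.111
te_Task 9 = (7 + 4·13 + 19)/6 = 78/6 = 13; σ²_Task 9 = ((19−7)/6)² = 4.000

Forward pass:
ES_Task 1 = 0; EF_Task 1 = 12
ES_Task 2 = 12; EF_Task 2 = 12+11 = 23
ES_Task 3 = 12; EF_Task 3 = 12+11 = 23
ES_Task 4 = 12; EF_Task 4 = 12+10 = 22
ES_Task 5 = 12; EF_Task 5 = 12+10 = 22
ES_Task 6 = 22; EF_Task 6 = 22+15 = 37
ES_Task 7 = 12; EF_Task 7 = 12+14 = 26
ES_Task 8 = 22; EF_Task 8 = 22+14 = 36
ES_Task 9 = max(EF_Task 2=23, EF_Task 3=23, EF_Task 4=22, EF_Task 6=37, EF_Task 7=26, EF_Task 8=36) = 37; EF_Task 9 = 37+13 = 50
Expected project duration μ = 50 hours. Critical path: Task 1 → Task 5 → Task 6 → Task 9.

Variance along critical path = 2.778 + 4.000 + 2.778 + 4.000 = 13.556; σ = √13.556 = 3.682 hours.
Z = (54 − 50) / 3.682 = 1.086
P(T ≤ 54) = Φ(1.086) ≈ 0.861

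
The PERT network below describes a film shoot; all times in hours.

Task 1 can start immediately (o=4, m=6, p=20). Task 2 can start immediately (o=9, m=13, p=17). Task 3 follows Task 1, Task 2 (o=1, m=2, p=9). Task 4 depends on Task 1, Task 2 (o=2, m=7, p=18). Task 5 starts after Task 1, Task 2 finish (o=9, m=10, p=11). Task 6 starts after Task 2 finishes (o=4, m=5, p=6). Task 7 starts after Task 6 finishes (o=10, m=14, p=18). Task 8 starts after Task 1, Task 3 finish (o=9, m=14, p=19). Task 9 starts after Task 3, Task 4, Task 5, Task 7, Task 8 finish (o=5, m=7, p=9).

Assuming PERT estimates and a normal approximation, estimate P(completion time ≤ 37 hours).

0.162

te_Task 1 = (4 + 4·6 + 20)/6 = 48/6 = 8; σ²_Task 1 = ((20−4)/6)² = 7.111
te_Task 2 = (9 + 4·13 + 17)/6 = 78/6 = 13; σ²_Task 2 = ((17−9)/6)² = 1.778
te_Task 3 = (1 + 4·2 + 9)/6 = 18/6 = 3; σ²_Task 3 = ((9−1)/6)² = 1.778
te_Task 4 = (2 + 4·7 + 18)/6 = 48/6 = 8; σ²_Task 4 = ((18−2)/6)² = 7.111
te_Task 5 = (9 + 4·10 + 11)/6 = 60/6 = 10; σ²_Task 5 = ((11−9)/6)² = 0.111
te_Task 6 = (4 + 4·5 + 6)/6 = 30/6 = 5; σ²_Task 6 = ((6−4)/6)² = 0.111
te_Task 7 = (10 + 4·14 + 18)/6 = 84/6 = 14; σ²_Task 7 = ((18−10)/6)² = 1.778
te_Task 8 = (9 + 4·14 + 19)/6 = 84/6 = 14; σ²_Task 8 = ((19−9)/6)² = 2.778
te_Task 9 = (5 + 4·7 + 9)/6 = 42/6 = 7; σ²_Task 9 = ((9−5)/6)² = 0.444

Forward pass:
ES_Task 1 = 0; EF_Task 1 = 8
ES_Task 2 = 0; EF_Task 2 = 13
ES_Task 3 = max(EF_Task 1=8, EF_Task 2=13) = 13; EF_Task 3 = 13+3 = 16
ES_Task 4 = max(EF_Task 1=8, EF_Task 2=13) = 13; EF_Task 4 = 13+8 = 21
ES_Task 5 = max(EF_Task 1=8, EF_Task 2=13) = 13; EF_Task 5 = 13+10 = 23
ES_Task 6 = 13; EF_Task 6 = 13+5 = 18
ES_Task 7 = 18; EF_Task 7 = 18+14 = 32
ES_Task 8 = max(EF_Task 1=8, EF_Task 3=16) = 16; EF_Task 8 = 16+14 = 30
ES_Task 9 = max(EF_Task 3=16, EF_Task 4=21, EF_Task 5=23, EF_Task 7=32, EF_Task 8=30) = 32; EF_Task 9 = 32+7 = 39
Expected project duration μ = 39 hours. Critical path: Task 2 → Task 6 → Task 7 → Task 9.

Variance along critical path = 1.778 + 0.111 + 1.778 + 0.444 = 4.111; σ = √4.111 = 2.028 hours.
Z = (37 − 39) / 2.028 = -0.986
P(T ≤ 37) = Φ(-0.986) ≈ 0.162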